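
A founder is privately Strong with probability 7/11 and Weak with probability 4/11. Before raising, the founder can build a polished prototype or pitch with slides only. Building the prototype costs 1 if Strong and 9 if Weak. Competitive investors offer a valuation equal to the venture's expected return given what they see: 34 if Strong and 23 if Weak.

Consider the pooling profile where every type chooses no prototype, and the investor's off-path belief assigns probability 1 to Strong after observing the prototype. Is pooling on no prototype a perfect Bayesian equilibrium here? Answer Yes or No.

No

On path, the investor holds the prior and pays 7/11·34 + 4/11·23 = 30. Off path (the prototype), believing Strong, it pays 34.
Strong: no prototype nets 30; the prototype nets 34 − 1 = 33. Strong would deviate.
Weak: no prototype nets 30; the prototype nets 34 − 9 = 25. Weak stays.
A type deviates, so pooling fails.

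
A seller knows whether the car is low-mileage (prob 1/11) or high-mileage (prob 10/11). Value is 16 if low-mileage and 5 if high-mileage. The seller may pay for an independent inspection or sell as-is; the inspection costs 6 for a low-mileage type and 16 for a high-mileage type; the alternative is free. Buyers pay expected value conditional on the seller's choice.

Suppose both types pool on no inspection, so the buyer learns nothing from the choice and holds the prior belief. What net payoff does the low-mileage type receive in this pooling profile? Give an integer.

Pooled price = 1/11·16 + 10/11·5 = 6.
low-mileage pays no cost for no inspection, so net payoff = 6.

6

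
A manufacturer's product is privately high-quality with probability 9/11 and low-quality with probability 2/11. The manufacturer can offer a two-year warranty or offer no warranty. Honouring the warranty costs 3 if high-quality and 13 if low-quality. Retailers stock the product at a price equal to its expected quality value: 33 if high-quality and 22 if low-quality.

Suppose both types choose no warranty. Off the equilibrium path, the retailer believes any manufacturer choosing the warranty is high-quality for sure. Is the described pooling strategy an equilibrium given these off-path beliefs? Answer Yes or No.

Yes

On path, the retailer holds the prior and pays 9/11·33 + 2/11·22 = 31. Off path (the warranty), believing high-quality, it pays 33.
high-quality: no warranty nets 31; the warranty nets 33 − 3 = 30. high-quality stays.
low-quality: no warranty nets 31; the warranty nets 33 − 13 = 20. low-quality stays.
No type deviates, so pooling is sustained.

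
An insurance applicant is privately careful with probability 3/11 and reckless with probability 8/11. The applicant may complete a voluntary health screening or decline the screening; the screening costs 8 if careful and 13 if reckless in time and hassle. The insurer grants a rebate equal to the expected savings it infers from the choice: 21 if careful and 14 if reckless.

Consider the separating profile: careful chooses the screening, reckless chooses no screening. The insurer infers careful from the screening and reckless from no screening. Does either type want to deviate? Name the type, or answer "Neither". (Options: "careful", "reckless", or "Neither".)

The screening pays 21; no screening pays 14.
careful: assigned the screening, nets 21 − 8 = 13; deviating to no screening nets 14.
reckless: assigned no screening, nets 14; deviating to the screening nets 21 − 13 = 8.
The careful type gains 1 by deviating.

careful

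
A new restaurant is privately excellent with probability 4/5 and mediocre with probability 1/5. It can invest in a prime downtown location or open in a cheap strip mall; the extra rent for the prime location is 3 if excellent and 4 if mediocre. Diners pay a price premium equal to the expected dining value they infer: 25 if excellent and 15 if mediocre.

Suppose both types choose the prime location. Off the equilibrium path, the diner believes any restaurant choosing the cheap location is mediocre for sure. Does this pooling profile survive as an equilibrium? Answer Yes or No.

Yes

On path, the diner holds the prior and pays 4/5·25 + 1/5·15 = 23. Off path (the cheap location), believing mediocre, it pays 15.
excellent: the prime location nets 23 − 3 = 20; the cheap location nets 15. excellent stays.
mediocre: the prime location nets 23 − 4 = 19; the cheap location nets 15. mediocre stays.
No type deviates, so pooling is sustained.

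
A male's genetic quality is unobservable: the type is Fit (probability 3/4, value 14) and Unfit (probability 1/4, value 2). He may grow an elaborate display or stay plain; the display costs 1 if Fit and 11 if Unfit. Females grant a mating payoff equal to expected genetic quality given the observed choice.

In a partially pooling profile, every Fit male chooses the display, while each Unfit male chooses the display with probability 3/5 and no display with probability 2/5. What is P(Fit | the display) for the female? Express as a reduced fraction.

5/6

P(the display) = (3/4)·1 + (1/4)·(3/5) = 9/10.
By Bayes' rule, P(Fit | the display) = (3/4) / (9/10) = 5/6.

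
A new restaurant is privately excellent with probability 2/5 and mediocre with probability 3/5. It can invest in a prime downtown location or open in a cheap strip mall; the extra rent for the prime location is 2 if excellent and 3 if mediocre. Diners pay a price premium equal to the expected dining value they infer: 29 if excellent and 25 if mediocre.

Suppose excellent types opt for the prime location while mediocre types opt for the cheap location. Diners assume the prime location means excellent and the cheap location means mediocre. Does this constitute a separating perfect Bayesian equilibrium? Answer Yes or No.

No

Under these beliefs, the prime location earns price premium 29 and the cheap location earns price premium 25.
excellent: the prime location nets 29 − 2 = 27; the cheap location nets 25. excellent prefers the prime location.
mediocre: the prime location nets 29 − 3 = 26; the cheap location nets 25. mediocre would deviate to the prime location.
mediocre has a profitable deviation, so the profile is not an equilibrium.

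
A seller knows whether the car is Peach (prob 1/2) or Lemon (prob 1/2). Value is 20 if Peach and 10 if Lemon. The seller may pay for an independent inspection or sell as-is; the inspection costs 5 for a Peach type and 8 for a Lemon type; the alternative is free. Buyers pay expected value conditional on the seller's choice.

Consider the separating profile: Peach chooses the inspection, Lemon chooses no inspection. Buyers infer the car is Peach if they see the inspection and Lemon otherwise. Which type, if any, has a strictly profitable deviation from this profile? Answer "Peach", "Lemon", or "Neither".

Lemon

The inspection pays 20; no inspection pays 10.
Peach: assigned the inspection, nets 20 − 5 = 15; deviating to no inspection nets 10.
Lemon: assigned no inspection, nets 10; deviating to the inspection nets 20 − 8 = 12.
The Lemon type gains 2 by deviating.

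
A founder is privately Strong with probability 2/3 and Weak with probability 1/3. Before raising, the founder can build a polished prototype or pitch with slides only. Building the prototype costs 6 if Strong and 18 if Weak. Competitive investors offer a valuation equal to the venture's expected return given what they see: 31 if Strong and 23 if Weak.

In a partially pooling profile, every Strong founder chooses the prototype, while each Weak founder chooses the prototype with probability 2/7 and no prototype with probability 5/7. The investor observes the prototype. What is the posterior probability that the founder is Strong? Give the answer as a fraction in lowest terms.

7/8

P(the prototype) = (2/3)·1 + (1/3)·(2/7) = 16/21.
By Bayes' rule, P(Strong | the prototype) = (2/3) / (16/21) = 7/8.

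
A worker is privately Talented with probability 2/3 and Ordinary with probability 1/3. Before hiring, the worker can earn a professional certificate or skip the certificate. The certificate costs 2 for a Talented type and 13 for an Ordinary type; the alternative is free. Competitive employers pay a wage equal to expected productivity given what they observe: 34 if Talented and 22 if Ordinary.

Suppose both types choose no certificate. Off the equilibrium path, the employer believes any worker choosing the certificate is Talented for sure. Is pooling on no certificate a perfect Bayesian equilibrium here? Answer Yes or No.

On path, the employer holds the prior and pays 2/3·34 + 1/3·22 = 30. Off path (the certificate), believing Talented, it pays 34.
Talented: no certificate nets 30; the certificate nets 34 − 2 = 32. Talented would deviate.
Ordinary: no certificate nets 30; the certificate nets 34 − 13 = 21. Ordinary stays.
A type deviates, so pooling fails.

No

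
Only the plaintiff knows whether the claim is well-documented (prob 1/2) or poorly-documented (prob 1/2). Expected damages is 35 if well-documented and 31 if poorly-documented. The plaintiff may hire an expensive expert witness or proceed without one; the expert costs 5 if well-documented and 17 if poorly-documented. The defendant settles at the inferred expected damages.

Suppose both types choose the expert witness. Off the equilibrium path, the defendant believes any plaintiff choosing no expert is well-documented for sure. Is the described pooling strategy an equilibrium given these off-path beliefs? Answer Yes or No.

No

On path, the defendant holds the prior and pays 1/2·35 + 1/2·31 = 33. Off path (no expert), believing well-documented, it pays 35.
well-documented: the expert witness nets 33 − 5 = 28; no expert nets 35. well-documented would deviate.
poorly-documented: the expert witness nets 33 − 17 = 16; no expert nets 35. poorly-documented would deviate.
A type deviates, so pooling fails.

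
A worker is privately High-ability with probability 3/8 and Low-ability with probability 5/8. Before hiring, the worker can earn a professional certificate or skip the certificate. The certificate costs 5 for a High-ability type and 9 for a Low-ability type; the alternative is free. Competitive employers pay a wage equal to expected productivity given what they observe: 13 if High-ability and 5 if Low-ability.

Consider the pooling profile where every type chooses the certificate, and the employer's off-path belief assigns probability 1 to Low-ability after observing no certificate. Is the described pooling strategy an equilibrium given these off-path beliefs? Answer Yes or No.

On path, the employer holds the prior and pays 3/8·13 + 5/8·5 = 8. Off path (no certificate), believing Low-ability, it pays 5.
High-ability: the certificate nets 8 − 5 = 3; no certificate nets 5. High-ability would deviate.
Low-ability: the certificate nets 8 − 9 = -1; no certificate nets 5. Low-ability would deviate.
A type deviates, so pooling fails.

No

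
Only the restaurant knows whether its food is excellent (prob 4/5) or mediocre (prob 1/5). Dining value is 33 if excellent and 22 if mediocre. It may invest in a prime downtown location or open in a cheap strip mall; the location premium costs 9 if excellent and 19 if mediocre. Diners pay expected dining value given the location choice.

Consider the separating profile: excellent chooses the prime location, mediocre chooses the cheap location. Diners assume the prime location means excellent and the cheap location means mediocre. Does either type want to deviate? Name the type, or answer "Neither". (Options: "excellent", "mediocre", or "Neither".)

Neither

The prime location pays 33; the cheap location pays 22.
excellent: assigned the prime location, nets 33 − 9 = 24; deviating to the cheap location nets 22.
mediocre: assigned the cheap location, nets 22; deviating to the prime location nets 33 − 19 = 14.
Both types strictly prefer their assigned action; no profitable deviation.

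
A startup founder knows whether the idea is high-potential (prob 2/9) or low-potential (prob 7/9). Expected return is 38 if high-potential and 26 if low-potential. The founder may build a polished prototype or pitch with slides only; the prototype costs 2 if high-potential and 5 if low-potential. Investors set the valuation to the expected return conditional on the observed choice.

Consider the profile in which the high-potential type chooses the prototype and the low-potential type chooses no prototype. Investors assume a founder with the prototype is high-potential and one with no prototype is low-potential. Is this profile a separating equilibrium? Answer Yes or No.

No

Under these beliefs, the prototype earns valuation 38 and no prototype earns valuation 26.
high-potential: the prototype nets 38 − 2 = 36; no prototype nets 26. high-potential prefers the prototype.
low-potential: the prototype nets 38 − 5 = 33; no prototype nets 26. low-potential would deviate to the prototype.
low-potential has a profitable deviation, so the profile is not an equilibrium.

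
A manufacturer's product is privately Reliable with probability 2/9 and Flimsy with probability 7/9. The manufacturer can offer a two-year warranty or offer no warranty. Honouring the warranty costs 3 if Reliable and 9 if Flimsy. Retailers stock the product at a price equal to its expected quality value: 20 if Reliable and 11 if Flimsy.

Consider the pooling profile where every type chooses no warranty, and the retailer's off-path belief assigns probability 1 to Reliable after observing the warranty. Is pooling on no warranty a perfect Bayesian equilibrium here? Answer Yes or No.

On path, the retailer holds the prior and pays 2/9·20 + 7/9·11 = 13. Off path (the warranty), believing Reliable, it pays 20.
Reliable: no warranty nets 13; the warranty nets 20 − 3 = 17. Reliable would deviate.
Flimsy: no warranty nets 13; the warranty nets 20 − 9 = 11. Flimsy stays.
A type deviates, so pooling fails.

No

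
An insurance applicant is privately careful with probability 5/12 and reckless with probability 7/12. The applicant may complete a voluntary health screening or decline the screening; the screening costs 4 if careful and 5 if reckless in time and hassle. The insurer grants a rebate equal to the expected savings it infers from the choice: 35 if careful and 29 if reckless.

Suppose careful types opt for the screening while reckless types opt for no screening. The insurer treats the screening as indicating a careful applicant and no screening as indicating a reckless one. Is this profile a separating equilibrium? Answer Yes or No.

No

Under these beliefs, the screening earns rebate 35 and no screening earns rebate 29.
careful: the screening nets 35 − 4 = 31; no screening nets 29. careful prefers the screening.
reckless: the screening nets 35 − 5 = 30; no screening nets 29. reckless would deviate to the screening.
reckless has a profitable deviation, so the profile is not an equilibrium.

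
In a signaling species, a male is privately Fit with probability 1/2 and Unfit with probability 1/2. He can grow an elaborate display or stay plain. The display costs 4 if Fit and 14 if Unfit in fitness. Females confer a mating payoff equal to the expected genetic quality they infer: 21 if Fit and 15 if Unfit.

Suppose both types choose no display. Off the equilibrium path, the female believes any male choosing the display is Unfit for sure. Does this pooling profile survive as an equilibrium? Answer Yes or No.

Yes

On path, the female holds the prior and pays 1/2·21 + 1/2·15 = 18. Off path (the display), believing Unfit, it pays 15.
Fit: no display nets 18; the display nets 15 − 4 = 11. Fit stays.
Unfit: no display nets 18; the display nets 15 − 14 = 1. Unfit stays.
No type deviates, so pooling is sustained.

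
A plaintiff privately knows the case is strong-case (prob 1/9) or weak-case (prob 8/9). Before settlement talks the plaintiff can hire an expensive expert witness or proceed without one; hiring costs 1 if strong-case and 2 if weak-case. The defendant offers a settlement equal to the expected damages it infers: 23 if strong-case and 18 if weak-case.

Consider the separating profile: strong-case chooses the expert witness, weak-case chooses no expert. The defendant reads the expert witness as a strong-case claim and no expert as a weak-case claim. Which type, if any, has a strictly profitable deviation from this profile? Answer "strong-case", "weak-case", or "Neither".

weak-case

The expert witness pays 23; no expert pays 18.
strong-case: assigned the expert witness, nets 23 − 1 = 22; deviating to no expert nets 18.
weak-case: assigned no expert, nets 18; deviating to the expert witness nets 23 − 2 = 21.
The weak-case type gains 3 by deviating.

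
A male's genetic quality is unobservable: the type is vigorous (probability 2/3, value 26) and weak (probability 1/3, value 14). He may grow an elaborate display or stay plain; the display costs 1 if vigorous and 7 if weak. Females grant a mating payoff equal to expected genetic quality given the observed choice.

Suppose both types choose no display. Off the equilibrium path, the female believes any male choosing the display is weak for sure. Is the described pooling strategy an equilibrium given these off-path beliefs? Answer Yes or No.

On path, the female holds the prior and pays 2/3·26 + 1/3·14 = 22. Off path (the display), believing weak, it pays 14.
vigorous: no display nets 22; the display nets 14 − 1 = 13. vigorous stays.
weak: no display nets 22; the display nets 14 − 7 = 7. weak stays.
No type deviates, so pooling is sustained.

Yes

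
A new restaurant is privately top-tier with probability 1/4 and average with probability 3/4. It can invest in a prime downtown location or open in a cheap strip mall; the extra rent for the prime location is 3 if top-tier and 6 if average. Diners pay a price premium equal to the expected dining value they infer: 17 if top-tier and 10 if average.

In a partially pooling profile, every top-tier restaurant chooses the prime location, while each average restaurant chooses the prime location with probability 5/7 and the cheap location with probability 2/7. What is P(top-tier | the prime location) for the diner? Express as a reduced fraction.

P(the prime location) = (1/4)·1 + (3/4)·(5/7) = 11/14.
By Bayes' rule, P(top-tier | the prime location) = (1/4) / (11/14) = 7/22.

7/22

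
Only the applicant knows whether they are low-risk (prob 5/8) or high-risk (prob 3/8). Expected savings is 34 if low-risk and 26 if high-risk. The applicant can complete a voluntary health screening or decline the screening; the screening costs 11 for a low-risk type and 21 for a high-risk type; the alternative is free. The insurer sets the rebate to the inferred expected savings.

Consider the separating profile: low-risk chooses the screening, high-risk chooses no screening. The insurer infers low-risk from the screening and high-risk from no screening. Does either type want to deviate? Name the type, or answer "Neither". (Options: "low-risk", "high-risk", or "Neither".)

low-risk

The screening pays 34; no screening pays 26.
low-risk: assigned the screening, nets 34 − 11 = 23; deviating to no screening nets 26.
high-risk: assigned no screening, nets 26; deviating to the screening nets 34 − 21 = 13.
The low-risk type gains 3 by deviating.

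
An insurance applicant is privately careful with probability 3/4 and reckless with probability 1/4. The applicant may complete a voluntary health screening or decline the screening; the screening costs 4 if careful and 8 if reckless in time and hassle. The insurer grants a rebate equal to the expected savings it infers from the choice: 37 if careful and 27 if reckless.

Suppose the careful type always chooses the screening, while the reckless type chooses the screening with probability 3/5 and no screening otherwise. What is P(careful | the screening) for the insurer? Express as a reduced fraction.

P(the screening) = (3/4)·1 + (1/4)·(3/5) = 9/10.
By Bayes' rule, P(careful | the screening) = (3/4) / (9/10) = 5/6.

5/6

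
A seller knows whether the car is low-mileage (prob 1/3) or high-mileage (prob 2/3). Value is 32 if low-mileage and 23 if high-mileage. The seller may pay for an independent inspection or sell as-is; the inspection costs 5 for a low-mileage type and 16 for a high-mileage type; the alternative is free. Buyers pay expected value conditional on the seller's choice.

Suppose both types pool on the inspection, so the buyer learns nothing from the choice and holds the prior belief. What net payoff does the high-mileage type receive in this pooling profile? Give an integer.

10

Pooled price = 1/3·32 + 2/3·23 = 26.
high-mileage pays cost 16 for the inspection, so net payoff = 26 − 16 = 10.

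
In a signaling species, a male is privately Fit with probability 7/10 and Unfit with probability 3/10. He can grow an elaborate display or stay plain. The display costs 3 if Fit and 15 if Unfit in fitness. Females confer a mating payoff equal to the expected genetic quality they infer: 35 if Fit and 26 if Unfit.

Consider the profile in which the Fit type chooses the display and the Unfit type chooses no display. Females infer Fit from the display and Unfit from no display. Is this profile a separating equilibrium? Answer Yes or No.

Under these beliefs, the display earns mating payoff 35 and no display earns mating payoff 26.
Fit: the display nets 35 − 3 = 32; no display nets 26. Fit prefers the display.
Unfit: the display nets 35 − 15 = 20; no display nets 26. Unfit prefers no display.
Neither type deviates, so the separating profile is an equilibrium.

Yes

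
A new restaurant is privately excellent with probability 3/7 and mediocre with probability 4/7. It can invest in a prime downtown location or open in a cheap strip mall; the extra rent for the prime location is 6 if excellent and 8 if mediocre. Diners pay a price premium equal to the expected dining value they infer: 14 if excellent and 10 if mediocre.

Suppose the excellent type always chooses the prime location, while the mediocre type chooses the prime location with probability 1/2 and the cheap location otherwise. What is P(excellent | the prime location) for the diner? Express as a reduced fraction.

3/5

P(the prime location) = (3/7)·1 + (4/7)·(1/2) = 5/7.
By Bayes' rule, P(excellent | the prime location) = (3/7) / (5/7) = 3/5.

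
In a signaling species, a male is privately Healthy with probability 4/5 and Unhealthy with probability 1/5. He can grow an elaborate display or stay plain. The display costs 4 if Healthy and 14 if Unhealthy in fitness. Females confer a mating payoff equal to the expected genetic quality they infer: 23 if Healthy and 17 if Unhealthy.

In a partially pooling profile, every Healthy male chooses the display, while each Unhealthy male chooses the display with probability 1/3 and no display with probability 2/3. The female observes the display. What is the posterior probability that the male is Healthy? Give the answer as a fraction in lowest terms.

12/13

P(the display) = (4/5)·1 + (1/5)·(1/3) = 13/15.
By Bayes' rule, P(Healthy | the display) = (4/5) / (13/15) = 12/13.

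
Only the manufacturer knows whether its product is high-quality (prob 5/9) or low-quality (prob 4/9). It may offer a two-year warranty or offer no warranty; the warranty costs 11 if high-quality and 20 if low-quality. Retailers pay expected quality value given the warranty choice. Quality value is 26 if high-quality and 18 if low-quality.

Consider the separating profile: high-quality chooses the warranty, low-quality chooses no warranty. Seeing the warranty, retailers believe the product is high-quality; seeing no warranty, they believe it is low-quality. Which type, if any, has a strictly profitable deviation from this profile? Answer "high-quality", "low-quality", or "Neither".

The warranty pays 26; no warranty pays 18.
high-quality: assigned the warranty, nets 26 − 11 = 15; deviating to no warranty nets 18.
low-quality: assigned no warranty, nets 18; deviating to the warranty nets 26 − 20 = 6.
The high-quality type gains 3 by deviating.

high-quality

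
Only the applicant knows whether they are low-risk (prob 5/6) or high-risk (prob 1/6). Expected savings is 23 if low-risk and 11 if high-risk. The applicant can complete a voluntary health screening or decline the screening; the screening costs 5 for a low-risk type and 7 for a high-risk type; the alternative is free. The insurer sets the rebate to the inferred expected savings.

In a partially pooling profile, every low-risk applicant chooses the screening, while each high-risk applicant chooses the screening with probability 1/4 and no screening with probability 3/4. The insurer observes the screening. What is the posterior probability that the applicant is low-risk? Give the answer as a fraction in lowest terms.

20/21

P(the screening) = (5/6)·1 + (1/6)·(1/4) = 7/8.
By Bayes' rule, P(low-risk | the screening) = (5/6) / (7/8) = 20/21.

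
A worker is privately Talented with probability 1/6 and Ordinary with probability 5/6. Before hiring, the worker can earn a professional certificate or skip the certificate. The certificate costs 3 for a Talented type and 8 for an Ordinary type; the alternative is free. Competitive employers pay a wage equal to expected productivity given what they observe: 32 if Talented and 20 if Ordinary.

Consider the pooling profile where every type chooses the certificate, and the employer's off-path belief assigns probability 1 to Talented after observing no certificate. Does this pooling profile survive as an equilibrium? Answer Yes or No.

On path, the employer holds the prior and pays 1/6·32 + 5/6·20 = 22. Off path (no certificate), believing Talented, it pays 32.
Talented: the certificate nets 22 − 3 = 19; no certificate nets 32. Talented would deviate.
Ordinary: the certificate nets 22 − 8 = 14; no certificate nets 32. Ordinary would deviate.
A type deviates, so pooling fails.

No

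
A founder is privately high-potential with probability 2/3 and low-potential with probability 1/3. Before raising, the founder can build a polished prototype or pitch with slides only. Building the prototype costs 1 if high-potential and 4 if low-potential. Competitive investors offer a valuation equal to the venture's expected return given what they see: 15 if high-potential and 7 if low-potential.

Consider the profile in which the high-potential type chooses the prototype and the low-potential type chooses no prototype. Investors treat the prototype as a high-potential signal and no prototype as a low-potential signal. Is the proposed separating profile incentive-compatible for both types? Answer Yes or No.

No

Under these beliefs, the prototype earns valuation 15 and no prototype earns valuation 7.
high-potential: the prototype nets 15 − 1 = 14; no prototype nets 7. high-potential prefers the prototype.
low-potential: the prototype nets 15 − 4 = 11; no prototype nets 7. low-potential would deviate to the prototype.
low-potential has a profitable deviation, so the profile is not an equilibrium.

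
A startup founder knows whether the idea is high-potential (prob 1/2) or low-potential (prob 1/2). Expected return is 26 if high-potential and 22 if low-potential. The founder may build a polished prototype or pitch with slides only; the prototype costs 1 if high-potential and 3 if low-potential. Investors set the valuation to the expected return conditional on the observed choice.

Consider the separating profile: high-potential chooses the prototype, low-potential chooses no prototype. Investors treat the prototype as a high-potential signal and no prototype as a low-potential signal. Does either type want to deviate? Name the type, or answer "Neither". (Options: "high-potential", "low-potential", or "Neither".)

The prototype pays 26; no prototype pays 22.
high-potential: assigned the prototype, nets 26 − 1 = 25; deviating to no prototype nets 22.
low-potential: assigned no prototype, nets 22; deviating to the prototype nets 26 − 3 = 23.
The low-potential type gains 1 by deviating.

low-potential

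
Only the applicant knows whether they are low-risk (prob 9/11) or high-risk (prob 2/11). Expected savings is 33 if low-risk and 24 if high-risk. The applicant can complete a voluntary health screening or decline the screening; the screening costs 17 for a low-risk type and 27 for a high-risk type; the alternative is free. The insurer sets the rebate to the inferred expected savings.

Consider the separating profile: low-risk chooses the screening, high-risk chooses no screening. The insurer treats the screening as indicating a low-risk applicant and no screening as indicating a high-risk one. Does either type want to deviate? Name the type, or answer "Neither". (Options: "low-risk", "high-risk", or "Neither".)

low-risk

The screening pays 33; no screening pays 24.
low-risk: assigned the screening, nets 33 − 17 = 16; deviating to no screening nets 24.
high-risk: assigned no screening, nets 24; deviating to the screening nets 33 − 27 = 6.
The low-risk type gains 8 by deviating.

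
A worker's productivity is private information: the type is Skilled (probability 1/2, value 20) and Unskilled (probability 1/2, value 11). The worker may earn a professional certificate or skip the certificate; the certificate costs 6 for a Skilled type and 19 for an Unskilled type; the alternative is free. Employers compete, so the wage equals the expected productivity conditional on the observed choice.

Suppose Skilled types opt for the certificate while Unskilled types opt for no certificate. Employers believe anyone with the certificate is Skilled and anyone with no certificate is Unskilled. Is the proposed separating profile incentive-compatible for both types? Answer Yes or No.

Yes

Under these beliefs, the certificate earns wage 20 and no certificate earns wage 11.
Skilled: the certificate nets 20 − 6 = 14; no certificate nets 11. Skilled prefers the certificate.
Unskilled: the certificate nets 20 − 19 = 1; no certificate nets 11. Unskilled prefers no certificate.
Neither type deviates, so the separating profile is an equilibrium.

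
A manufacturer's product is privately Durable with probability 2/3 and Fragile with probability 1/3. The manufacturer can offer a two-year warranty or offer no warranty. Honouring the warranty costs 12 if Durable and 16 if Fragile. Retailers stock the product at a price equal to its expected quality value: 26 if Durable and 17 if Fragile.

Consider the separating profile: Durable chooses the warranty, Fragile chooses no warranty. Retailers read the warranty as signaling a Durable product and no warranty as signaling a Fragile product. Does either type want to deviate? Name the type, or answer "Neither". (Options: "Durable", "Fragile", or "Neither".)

Durable

The warranty pays 26; no warranty pays 17.
Durable: assigned the warranty, nets 26 − 12 = 14; deviating to no warranty nets 17.
Fragile: assigned no warranty, nets 17; deviating to the warranty nets 26 − 16 = 10.
The Durable type gains 3 by deviating.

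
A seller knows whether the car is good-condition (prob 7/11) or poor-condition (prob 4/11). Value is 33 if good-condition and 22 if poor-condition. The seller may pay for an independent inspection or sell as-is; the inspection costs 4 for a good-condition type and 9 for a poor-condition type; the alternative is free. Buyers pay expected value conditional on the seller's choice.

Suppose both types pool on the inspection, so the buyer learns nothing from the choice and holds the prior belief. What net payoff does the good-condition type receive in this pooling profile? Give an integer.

Pooled price = 7/11·33 + 4/11·22 = 29.
good-condition pays cost 4 for the inspection, so net payoff = 29 − 4 = 25.

25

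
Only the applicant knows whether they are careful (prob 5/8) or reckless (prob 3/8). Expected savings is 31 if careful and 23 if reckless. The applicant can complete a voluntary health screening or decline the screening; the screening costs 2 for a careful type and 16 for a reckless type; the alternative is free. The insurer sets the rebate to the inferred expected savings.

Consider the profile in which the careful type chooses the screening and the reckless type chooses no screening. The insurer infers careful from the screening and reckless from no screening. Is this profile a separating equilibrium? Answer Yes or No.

Yes

Under these beliefs, the screening earns rebate 31 and no screening earns rebate 23.
careful: the screening nets 31 − 2 = 29; no screening nets 23. careful prefers the screening.
reckless: the screening nets 31 − 16 = 15; no screening nets 23. reckless prefers no screening.
Neither type deviates, so the separating profile is an equilibrium.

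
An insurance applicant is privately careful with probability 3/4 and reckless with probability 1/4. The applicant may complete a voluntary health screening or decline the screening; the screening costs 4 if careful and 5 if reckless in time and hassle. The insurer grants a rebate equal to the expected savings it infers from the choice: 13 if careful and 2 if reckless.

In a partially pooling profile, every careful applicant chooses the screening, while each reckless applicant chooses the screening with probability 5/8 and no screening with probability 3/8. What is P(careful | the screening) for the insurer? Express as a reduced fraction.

24/29

P(the screening) = (3/4)·1 + (1/4)·(5/8) = 29/32.
By Bayes' rule, P(careful | the screening) = (3/4) / (29/32) = 24/29.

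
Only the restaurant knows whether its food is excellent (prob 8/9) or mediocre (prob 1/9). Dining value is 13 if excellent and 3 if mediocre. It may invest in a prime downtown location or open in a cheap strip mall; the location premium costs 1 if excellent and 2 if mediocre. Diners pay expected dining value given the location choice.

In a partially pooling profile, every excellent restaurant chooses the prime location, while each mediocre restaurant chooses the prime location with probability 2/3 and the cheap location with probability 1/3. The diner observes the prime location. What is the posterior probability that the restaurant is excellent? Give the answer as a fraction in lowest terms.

P(the prime location) = (8/9)·1 + (1/9)·(2/3) = 26/27.
By Bayes' rule, P(excellent | the prime location) = (8/9) / (26/27) = 12/13.

12/13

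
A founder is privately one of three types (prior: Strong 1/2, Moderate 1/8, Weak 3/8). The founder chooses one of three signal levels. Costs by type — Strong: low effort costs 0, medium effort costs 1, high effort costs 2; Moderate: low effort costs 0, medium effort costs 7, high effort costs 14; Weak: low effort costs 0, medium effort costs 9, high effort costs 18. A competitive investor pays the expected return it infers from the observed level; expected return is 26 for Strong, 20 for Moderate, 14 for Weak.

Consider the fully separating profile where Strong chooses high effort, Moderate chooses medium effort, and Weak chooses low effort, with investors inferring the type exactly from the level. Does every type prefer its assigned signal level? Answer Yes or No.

Separating valuations: high effort → 26, medium effort → 20, low effort → 14.
Strong (assigned high effort): low effort: 14 − 0 = 14; medium effort: 20 − 1 = 19; high effort: 26 − 2 = 24. Strong stays.
Moderate (assigned medium effort): low effort: 14 − 0 = 14; medium effort: 20 − 7 = 13; high effort: 26 − 14 = 12. Moderate prefers low effort.
Weak (assigned low effort): low effort: 14 − 0 = 14; medium effort: 20 − 9 = 11; high effort: 26 − 18 = 8. Weak stays.
At least one type deviates; the separating profile fails.

No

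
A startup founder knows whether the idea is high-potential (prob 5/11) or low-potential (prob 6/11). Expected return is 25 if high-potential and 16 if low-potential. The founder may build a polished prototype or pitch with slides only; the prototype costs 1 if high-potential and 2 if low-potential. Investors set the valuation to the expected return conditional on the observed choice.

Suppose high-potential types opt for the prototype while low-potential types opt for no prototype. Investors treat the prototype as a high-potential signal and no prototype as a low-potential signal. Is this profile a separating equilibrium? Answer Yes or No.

No

Under these beliefs, the prototype earns valuation 25 and no prototype earns valuation 16.
high-potential: the prototype nets 25 − 1 = 24; no prototype nets 16. high-potential prefers the prototype.
low-potential: the prototype nets 25 − 2 = 23; no prototype nets 16. low-potential would deviate to the prototype.
low-potential has a profitable deviation, so the profile is not an equilibrium.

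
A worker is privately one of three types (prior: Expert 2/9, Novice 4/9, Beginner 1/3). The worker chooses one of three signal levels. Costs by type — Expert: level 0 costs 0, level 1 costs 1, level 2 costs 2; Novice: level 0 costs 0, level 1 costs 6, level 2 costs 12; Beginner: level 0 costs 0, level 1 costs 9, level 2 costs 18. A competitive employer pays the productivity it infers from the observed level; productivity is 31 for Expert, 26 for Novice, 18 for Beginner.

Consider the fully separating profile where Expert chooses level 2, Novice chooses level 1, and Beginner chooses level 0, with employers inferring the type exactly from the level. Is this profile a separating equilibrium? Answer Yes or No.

Yes

Separating wages: level 2 → 31, level 1 → 26, level 0 → 18.
Expert (assigned level 2): level 0: 18 − 0 = 18; level 1: 26 − 1 = 25; level 2: 31 − 2 = 29. Expert stays.
Novice (assigned level 1): level 0: 18 − 0 = 18; level 1: 26 − 6 = 20; level 2: 31 − 12 = 19. Novice stays.
Beginner (assigned level 0): level 0: 18 − 0 = 18; level 1: 26 − 9 = 17; level 2: 31 − 18 = 13. Beginner stays.
Every type prefers its assigned level; separation holds.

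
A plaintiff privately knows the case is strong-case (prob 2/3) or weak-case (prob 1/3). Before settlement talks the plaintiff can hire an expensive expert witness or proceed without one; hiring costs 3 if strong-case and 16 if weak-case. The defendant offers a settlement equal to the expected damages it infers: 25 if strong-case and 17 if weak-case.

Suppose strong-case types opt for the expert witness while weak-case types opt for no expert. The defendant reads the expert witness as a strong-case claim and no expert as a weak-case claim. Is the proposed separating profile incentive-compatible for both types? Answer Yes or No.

Under these beliefs, the expert witness earns settlement 25 and no expert earns settlement 17.
strong-case: the expert witness nets 25 − 3 = 22; no expert nets 17. strong-case prefers the expert witness.
weak-case: the expert witness nets 25 − 16 = 9; no expert nets 17. weak-case prefers no expert.
Neither type deviates, so the separating profile is an equilibrium.

Yes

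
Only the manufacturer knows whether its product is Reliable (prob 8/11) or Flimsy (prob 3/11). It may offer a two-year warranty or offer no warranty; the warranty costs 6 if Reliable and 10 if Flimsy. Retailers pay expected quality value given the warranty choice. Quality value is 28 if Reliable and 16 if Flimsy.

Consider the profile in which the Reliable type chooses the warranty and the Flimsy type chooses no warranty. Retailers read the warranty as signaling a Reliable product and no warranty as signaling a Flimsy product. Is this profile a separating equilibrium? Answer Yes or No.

No

Under these beliefs, the warranty earns price 28 and no warranty earns price 16.
Reliable: the warranty nets 28 − 6 = 22; no warranty nets 16. Reliable prefers the warranty.
Flimsy: the warranty nets 28 − 10 = 18; no warranty nets 16. Flimsy would deviate to the warranty.
Flimsy has a profitable deviation, so the profile is not an equilibrium.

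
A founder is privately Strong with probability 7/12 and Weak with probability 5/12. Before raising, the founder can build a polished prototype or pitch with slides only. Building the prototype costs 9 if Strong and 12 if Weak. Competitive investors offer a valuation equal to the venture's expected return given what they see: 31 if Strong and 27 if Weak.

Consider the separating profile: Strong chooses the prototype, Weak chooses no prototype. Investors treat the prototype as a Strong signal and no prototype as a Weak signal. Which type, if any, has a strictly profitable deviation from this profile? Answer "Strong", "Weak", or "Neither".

The prototype pays 31; no prototype pays 27.
Strong: assigned the prototype, nets 31 − 9 = 22; deviating to no prototype nets 27.
Weak: assigned no prototype, nets 27; deviating to the prototype nets 31 − 12 = 19.
The Strong type gains 5 by deviating.

Strong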